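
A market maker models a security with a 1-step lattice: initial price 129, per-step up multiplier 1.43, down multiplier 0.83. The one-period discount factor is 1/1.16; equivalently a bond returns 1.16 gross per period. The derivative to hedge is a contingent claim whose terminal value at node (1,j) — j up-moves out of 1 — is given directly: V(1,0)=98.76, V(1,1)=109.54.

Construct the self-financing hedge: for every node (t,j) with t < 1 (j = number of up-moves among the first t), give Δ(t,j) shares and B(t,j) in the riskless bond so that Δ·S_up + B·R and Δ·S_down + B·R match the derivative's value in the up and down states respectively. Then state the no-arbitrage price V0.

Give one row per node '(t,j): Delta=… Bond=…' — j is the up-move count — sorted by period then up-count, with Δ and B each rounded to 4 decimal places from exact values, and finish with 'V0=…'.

Since d<R<u, set p* = (R−d)/(u−d) = 0.5500; price each node as the discounted p*-expectation of its children.
Payoff layer (t=1): V(1,0)=98.7600, V(1,1)=109.5400
(0,0): S=129.0000. Δ = (V_up−V_dn)/(S_up−S_dn) = (109.5400−98.7600)/(184.4700−107.0700) = 0.1393. V = [p*·109.5400 + (1−p*)·98.7600]/1.16 = 90.2491. B = V − Δ·S = 72.2825.
Root portfolio cost Δ·129+B reproduces V0=90.2491.

(0,0): Delta=0.1393 Bond=72.2825
V0=90.2491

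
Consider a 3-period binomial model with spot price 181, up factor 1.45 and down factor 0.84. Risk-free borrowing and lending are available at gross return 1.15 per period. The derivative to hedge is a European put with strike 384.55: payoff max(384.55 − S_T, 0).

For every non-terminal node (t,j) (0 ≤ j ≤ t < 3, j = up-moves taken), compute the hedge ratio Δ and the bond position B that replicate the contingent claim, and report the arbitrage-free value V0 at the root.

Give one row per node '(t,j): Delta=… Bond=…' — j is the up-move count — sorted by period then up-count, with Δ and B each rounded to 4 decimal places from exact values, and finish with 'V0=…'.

(0,0): Delta=-0.7042 Bond=213.7378
(1,0): Delta=-1.0000 Bond=290.7750
(1,1): Delta=-0.5383 Bond=202.2727
(2,0): Delta=-1.0000 Bond=334.3913
(2,1): Delta=-1.0000 Bond=334.3913
(2,2): Delta=-0.2795 Bond=134.1191
V0=86.2813

Risk-neutral probability p* = (R−d)/(u−d) = (1.15−0.84)/(1.45−0.84) = 0.5082.
Payoff layer (t=3): V(3,0)=277.2706, V(3,1)=199.3653, V(3,2)=64.8859, V(3,3)=0.0000
Node (2,0) S=127.7136: V=(p*·199.3653+(1−p*)·277.2706)/1.15=206.6777; Δ=(199.3653−277.2706)/(185.1847−107.2794)=-1.0000; B=V−Δ·S=334.3913
Node (2,1) S=220.4580: V=(p*·64.8859+(1−p*)·199.3653)/1.15=113.9333; Δ=(64.8859−199.3653)/(319.6641−185.1847)=-1.0000; B=V−Δ·S=334.3913
Node (2,2) S=380.5525: V=(p*·0.0000+(1−p*)·64.8859)/1.15=27.7488; Δ=(0.0000−64.8859)/(551.8011−319.6641)=-0.2795; B=V−Δ·S=134.1191
Node (1,0) S=152.0400: V=(p*·113.9333+(1−p*)·206.6777)/1.15=138.7350; Δ=(113.9333−206.6777)/(220.4580−127.7136)=-1.0000; B=V−Δ·S=290.7750
Node (1,1) S=262.4500: V=(p*·27.7488+(1−p*)·113.9333)/1.15=60.9866; Δ=(27.7488−113.9333)/(380.5525−220.4580)=-0.5383; B=V−Δ·S=202.2727
Node (0,0) S=181.0000: V=(p*·60.9866+(1−p*)·138.7350)/1.15=86.2813; Δ=(60.9866−138.7350)/(262.4500−152.0400)=-0.7042; B=V−Δ·S=213.7378
Root portfolio cost Δ·181+B reproduces V0=86.2813.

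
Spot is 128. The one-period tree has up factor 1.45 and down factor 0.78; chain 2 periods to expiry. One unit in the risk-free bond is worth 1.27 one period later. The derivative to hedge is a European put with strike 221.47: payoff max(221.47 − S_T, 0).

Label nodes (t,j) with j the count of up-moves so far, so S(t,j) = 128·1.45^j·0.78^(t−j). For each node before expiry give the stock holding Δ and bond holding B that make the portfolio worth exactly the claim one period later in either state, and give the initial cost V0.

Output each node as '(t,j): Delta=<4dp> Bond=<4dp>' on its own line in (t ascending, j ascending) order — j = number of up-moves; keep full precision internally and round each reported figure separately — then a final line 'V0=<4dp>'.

Since d<R<u, set p* = (R−d)/(u−d) = 0.7313; price each node as the discounted p*-expectation of its children.
Terminal values V(2,·): V(2,0)=143.5948, V(2,1)=76.7020, V(2,2)=0.0000
(1,0): S=99.8400. Δ = (V_up−V_dn)/(S_up−S_dn) = (76.7020−143.5948)/(144.7680−77.8752) = -1.0000. V = [p*·76.7020 + (1−p*)·143.5948]/1.27 = 74.5458. B = V − Δ·S = 174.3858.
(1,1): S=185.6000. Δ = (V_up−V_dn)/(S_up−S_dn) = (0.0000−76.7020)/(269.1200−144.7680) = -0.6168. V = [p*·0.0000 + (1−p*)·76.7020]/1.27 = 16.2256. B = V − Δ·S = 130.7062.
(0,0): S=128.0000. Δ = (V_up−V_dn)/(S_up−S_dn) = (16.2256−74.5458)/(185.6000−99.8400) = -0.6800. V = [p*·16.2256 + (1−p*)·74.5458]/1.27 = 25.1132. B = V − Δ·S = 112.1583.
Root portfolio cost Δ·128+B reproduces V0=25.1132.

(0,0): Delta=-0.6800 Bond=112.1583
(1,0): Delta=-1.0000 Bond=174.3858
(1,1): Delta=-0.6168 Bond=130.7062
V0=25.1132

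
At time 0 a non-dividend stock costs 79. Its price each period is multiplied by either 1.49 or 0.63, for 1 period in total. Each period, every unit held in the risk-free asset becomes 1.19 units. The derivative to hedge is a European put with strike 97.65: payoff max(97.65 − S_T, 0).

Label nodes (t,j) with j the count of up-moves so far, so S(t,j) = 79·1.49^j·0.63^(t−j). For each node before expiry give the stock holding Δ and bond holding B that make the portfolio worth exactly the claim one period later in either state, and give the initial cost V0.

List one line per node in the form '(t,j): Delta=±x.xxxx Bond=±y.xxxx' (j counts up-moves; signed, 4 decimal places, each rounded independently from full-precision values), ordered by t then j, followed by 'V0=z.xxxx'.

No-arbitrage ⇒ martingale measure with p* = (R−d)/(u−d) = 0.6512.
At expiry t=1: V(1,0)=47.8800, V(1,1)=0.0000
(0,0): S=79.0000. Δ = (V_up−V_dn)/(S_up−S_dn) = (0.0000−47.8800)/(117.7100−49.7700) = -0.7047. V = [p*·0.0000 + (1−p*)·47.8800]/1.19 = 14.0356. B = V − Δ·S = 69.7100.
Check: Δ(0,0)·S0 + B(0,0) = 14.0356 = V0.

(0,0): Delta=-0.7047 Bond=69.7100
V0=14.0356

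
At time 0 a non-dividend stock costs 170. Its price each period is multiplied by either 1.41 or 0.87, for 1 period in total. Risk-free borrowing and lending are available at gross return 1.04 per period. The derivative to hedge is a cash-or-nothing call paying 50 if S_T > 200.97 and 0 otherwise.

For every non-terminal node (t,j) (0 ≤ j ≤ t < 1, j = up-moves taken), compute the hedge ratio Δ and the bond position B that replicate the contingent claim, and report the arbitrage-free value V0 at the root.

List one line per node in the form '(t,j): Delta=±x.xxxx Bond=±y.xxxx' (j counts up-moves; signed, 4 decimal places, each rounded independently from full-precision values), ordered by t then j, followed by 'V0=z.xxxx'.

(0,0): Delta=0.5447 Bond=-77.4573
V0=15.1353

Under the risk-neutral measure, an up-move has probability p* = (R−d)/(u−d) = 0.3148 and values discount at R = 1.04.
Terminal payoffs: V(1,0)=0.0000, V(1,1)=50.0000
Node (0,0) S=170.0000: V=(p*·50.0000+(1−p*)·0.0000)/1.04=15.1353; Δ=(50.0000−0.0000)/(239.7000−147.9000)=0.5447; B=V−Δ·S=-77.4573
The time-0 hedge costs 15.1353, which is the no-arbitrage price.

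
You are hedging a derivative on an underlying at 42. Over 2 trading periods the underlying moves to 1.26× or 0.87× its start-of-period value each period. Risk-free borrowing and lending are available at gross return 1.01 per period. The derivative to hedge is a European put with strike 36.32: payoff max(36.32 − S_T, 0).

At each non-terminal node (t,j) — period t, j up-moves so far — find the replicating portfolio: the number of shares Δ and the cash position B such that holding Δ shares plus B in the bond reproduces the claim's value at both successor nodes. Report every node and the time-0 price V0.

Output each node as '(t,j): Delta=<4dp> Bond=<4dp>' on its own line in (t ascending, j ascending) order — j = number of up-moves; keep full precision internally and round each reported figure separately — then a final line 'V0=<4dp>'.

(0,0): Delta=-0.1755 Bond=9.1972
(1,0): Delta=-0.3179 Bond=14.4911
(1,1): Delta=0.0000 Bond=0.0000
V0=1.8248

Since d<R<u, set p* = (R−d)/(u−d) = 0.3590; price each node as the discounted p*-expectation of its children.
Payoff layer (t=2): V(2,0)=4.5302, V(2,1)=0.0000, V(2,2)=0.0000
Node (1,0) S=36.5400: V=(p*·0.0000+(1−p*)·4.5302)/1.01=2.8752; Δ=(0.0000−4.5302)/(46.0404−31.7898)=-0.3179; B=V−Δ·S=14.4911
Node (1,1) S=52.9200: V=(p*·0.0000+(1−p*)·0.0000)/1.01=0.0000; Δ=(0.0000−0.0000)/(66.6792−46.0404)=0.0000; B=V−Δ·S=0.0000
Node (0,0) S=42.0000: V=(p*·0.0000+(1−p*)·2.8752)/1.01=1.8248; Δ=(0.0000−2.8752)/(52.9200−36.5400)=-0.1755; B=V−Δ·S=9.1972
Each (Δ,B) replicates both successor values, so the strategy is self-financing and V0 is arbitrage-free.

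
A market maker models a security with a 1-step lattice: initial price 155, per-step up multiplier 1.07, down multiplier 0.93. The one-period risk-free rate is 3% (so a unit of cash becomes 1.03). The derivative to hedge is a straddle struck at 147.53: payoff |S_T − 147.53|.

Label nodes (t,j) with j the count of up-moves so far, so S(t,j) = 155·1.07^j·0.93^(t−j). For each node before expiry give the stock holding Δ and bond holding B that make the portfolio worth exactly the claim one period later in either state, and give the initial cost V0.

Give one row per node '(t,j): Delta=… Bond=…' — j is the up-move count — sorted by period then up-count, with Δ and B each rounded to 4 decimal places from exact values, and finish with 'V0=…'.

No-arbitrage ⇒ martingale measure with p* = (R−d)/(u−d) = 0.7143.
Payoff layer (t=1): V(1,0)=3.3800, V(1,1)=18.3200
Node (0,0) S=155.0000: V=(p*·18.3200+(1−p*)·3.3800)/1.03=13.6422; Δ=(18.3200−3.3800)/(165.8500−144.1500)=0.6885; B=V−Δ·S=-93.0721
The time-0 hedge costs 13.6422, which is the no-arbitrage price.

(0,0): Delta=0.6885 Bond=-93.0721
V0=13.6422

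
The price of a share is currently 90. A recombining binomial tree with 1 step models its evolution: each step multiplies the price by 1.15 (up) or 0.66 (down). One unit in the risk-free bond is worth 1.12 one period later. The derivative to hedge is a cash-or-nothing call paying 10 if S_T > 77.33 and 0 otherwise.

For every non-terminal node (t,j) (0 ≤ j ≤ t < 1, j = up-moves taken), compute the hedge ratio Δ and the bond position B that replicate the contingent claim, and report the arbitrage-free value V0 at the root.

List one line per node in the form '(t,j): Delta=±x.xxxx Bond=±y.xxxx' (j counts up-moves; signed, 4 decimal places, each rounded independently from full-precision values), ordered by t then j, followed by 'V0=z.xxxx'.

Risk-neutral probability p* = (R−d)/(u−d) = (1.12−0.66)/(1.15−0.66) = 0.9388.
Terminal values V(1,·): V(1,0)=0.0000, V(1,1)=10.0000
Node (0,0) S=90.0000: V=(p*·10.0000+(1−p*)·0.0000)/1.12=8.3819; Δ=(10.0000−0.0000)/(103.5000−59.4000)=0.2268; B=V−Δ·S=-12.0262
Root portfolio cost Δ·90+B reproduces V0=8.3819.

(0,0): Delta=0.2268 Bond=-12.0262
V0=8.3819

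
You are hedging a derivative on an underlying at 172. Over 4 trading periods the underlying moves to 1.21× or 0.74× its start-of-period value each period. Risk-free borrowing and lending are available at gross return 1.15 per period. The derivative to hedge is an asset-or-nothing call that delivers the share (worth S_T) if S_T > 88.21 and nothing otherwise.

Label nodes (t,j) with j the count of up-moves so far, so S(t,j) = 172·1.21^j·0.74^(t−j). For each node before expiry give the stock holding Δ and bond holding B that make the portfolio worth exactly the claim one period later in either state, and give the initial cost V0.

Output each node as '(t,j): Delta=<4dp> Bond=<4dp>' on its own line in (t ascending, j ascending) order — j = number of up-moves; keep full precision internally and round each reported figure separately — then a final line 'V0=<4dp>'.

(0,0): Delta=1.0287 Bond=-5.2944
(1,0): Delta=1.2307 Bond=-31.7960
(1,1): Delta=1.0106 Bond=-2.3265
(2,0): Delta=2.3630 Bond=-143.2144
(2,1): Delta=1.1293 Bond=-20.9582
(2,2): Delta=1.0000 Bond=0.0000
(3,0): Delta=0.0000 Bond=0.0000
(3,1): Delta=2.5745 Bond=-188.7985
(3,2): Delta=1.0000 Bond=0.0000
(3,3): Delta=1.0000 Bond=0.0000
V0=171.6421

Risk-neutral probability p* = (R−d)/(u−d) = (1.15−0.74)/(1.21−0.74) = 0.8723.
At expiry t=4: V(4,0)=0.0000, V(4,1)=0.0000, V(4,2)=137.8995, V(4,3)=225.4843, V(4,4)=368.6973
  t=3,j=0: stock 69.6985 → up 84.3352 (V=0.0000), down 51.5769 (V=0.0000). Price 0.0000; hedge Δ=0.0000, bond B=0.0000.
  t=3,j=1: stock 113.9665 → up 137.8995 (V=137.8995), down 84.3352 (V=0.0000). Price 104.6046; hedge Δ=2.5745, bond B=-188.7985.
  t=3,j=2: stock 186.3506 → up 225.4843 (V=225.4843), down 137.8995 (V=137.8995). Price 186.3506; hedge Δ=1.0000, bond B=0.0000.
  t=3,j=3: stock 304.7085 → up 368.6973 (V=368.6973), down 225.4843 (V=225.4843). Price 304.7085; hedge Δ=1.0000, bond B=0.0000.
  t=2,j=0: stock 94.1872 → up 113.9665 (V=104.6046), down 69.6985 (V=0.0000). Price 79.3485; hedge Δ=2.3630, bond B=-143.2144.
  t=2,j=1: stock 154.0088 → up 186.3506 (V=186.3506), down 113.9665 (V=104.6046). Price 152.9695; hedge Δ=1.1293, bond B=-20.9582.
  t=2,j=2: stock 251.8252 → up 304.7085 (V=304.7085), down 186.3506 (V=186.3506). Price 251.8252; hedge Δ=1.0000, bond B=0.0000.
  t=1,j=0: stock 127.2800 → up 154.0088 (V=152.9695), down 94.1872 (V=79.3485). Price 124.8445; hedge Δ=1.2307, bond B=-31.7960.
  t=1,j=1: stock 208.1200 → up 251.8252 (V=251.8252), down 154.0088 (V=152.9695). Price 208.0046; hedge Δ=1.0106, bond B=-2.3265.
  t=0,j=0: stock 172.0000 → up 208.1200 (V=208.0046), down 127.2800 (V=124.8445). Price 171.6421; hedge Δ=1.0287, bond B=-5.2944.
Each (Δ,B) replicates both successor values, so the strategy is self-financing and V0 is arbitrage-free.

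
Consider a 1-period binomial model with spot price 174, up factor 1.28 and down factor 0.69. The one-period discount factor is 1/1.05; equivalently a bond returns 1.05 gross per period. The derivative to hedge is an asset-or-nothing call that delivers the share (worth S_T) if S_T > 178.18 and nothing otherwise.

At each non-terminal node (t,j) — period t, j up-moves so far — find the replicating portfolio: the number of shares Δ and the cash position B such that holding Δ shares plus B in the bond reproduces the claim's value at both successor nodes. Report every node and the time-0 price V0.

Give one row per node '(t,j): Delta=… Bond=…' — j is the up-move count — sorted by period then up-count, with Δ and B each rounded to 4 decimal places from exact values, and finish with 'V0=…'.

The replicating-portfolio and risk-neutral prices coincide; use p* = (1.05−0.69)/(1.28−0.69) = 0.6102 for the latter.
At expiry t=1: V(1,0)=0.0000, V(1,1)=222.7200
Node (0,0) S=174.0000: V=(p*·222.7200+(1−p*)·0.0000)/1.05=129.4257; Δ=(222.7200−0.0000)/(222.7200−120.0600)=2.1695; B=V−Δ·S=-248.0659
Self-financing check: at every node Δ·S+B equals the discounted successor values.

(0,0): Delta=2.1695 Bond=-248.0659
V0=129.4257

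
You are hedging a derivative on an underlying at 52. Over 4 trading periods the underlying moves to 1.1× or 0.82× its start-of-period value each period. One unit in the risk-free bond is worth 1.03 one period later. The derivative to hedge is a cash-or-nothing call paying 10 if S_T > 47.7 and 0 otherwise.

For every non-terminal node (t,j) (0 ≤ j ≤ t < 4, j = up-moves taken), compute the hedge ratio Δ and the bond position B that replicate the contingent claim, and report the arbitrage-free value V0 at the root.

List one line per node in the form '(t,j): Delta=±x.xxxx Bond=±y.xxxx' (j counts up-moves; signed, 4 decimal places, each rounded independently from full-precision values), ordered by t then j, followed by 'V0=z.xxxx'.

(0,0): Delta=0.2652 Bond=-7.2289
(1,0): Delta=0.4441 Bond=-15.0753
(1,1): Delta=0.2207 Bond=-4.9025
(2,0): Delta=0.0000 Bond=0.0000
(2,1): Delta=0.5544 Bond=-20.7034
(2,2): Delta=0.1378 Bond=0.1683
(3,0): Delta=0.0000 Bond=0.0000
(3,1): Delta=0.0000 Bond=0.0000
(3,2): Delta=0.6922 Bond=-28.4327
(3,3): Delta=0.0000 Bond=9.7087
V0=6.5595

Risk-neutral probability p* = (R−d)/(u−d) = (1.03−0.82)/(1.1−0.82) = 0.7500.
At expiry t=4: V(4,0)=0.0000, V(4,1)=0.0000, V(4,2)=0.0000, V(4,3)=10.0000, V(4,4)=10.0000
(3,0): S=28.6711. Δ = (V_up−V_dn)/(S_up−S_dn) = (0.0000−0.0000)/(31.5382−23.5103) = 0.0000. V = [p*·0.0000 + (1−p*)·0.0000]/1.03 = 0.0000. B = V − Δ·S = 0.0000.
(3,1): S=38.4613. Δ = (V_up−V_dn)/(S_up−S_dn) = (0.0000−0.0000)/(42.3074−31.5382) = 0.0000. V = [p*·0.0000 + (1−p*)·0.0000]/1.03 = 0.0000. B = V − Δ·S = 0.0000.
(3,2): S=51.5944. Δ = (V_up−V_dn)/(S_up−S_dn) = (10.0000−0.0000)/(56.7538−42.3074) = 0.6922. V = [p*·10.0000 + (1−p*)·0.0000]/1.03 = 7.2816. B = V − Δ·S = -28.4327.
(3,3): S=69.2120. Δ = (V_up−V_dn)/(S_up−S_dn) = (10.0000−10.0000)/(76.1332−56.7538) = 0.0000. V = [p*·10.0000 + (1−p*)·10.0000]/1.03 = 9.7087. B = V − Δ·S = 9.7087.
(2,0): S=34.9648. Δ = (V_up−V_dn)/(S_up−S_dn) = (0.0000−0.0000)/(38.4613−28.6711) = 0.0000. V = [p*·0.0000 + (1−p*)·0.0000]/1.03 = 0.0000. B = V − Δ·S = 0.0000.
(2,1): S=46.9040. Δ = (V_up−V_dn)/(S_up−S_dn) = (7.2816−0.0000)/(51.5944−38.4613) = 0.5544. V = [p*·7.2816 + (1−p*)·0.0000]/1.03 = 5.3021. B = V − Δ·S = -20.7034.
(2,2): S=62.9200. Δ = (V_up−V_dn)/(S_up−S_dn) = (9.7087−7.2816)/(69.2120−51.5944) = 0.1378. V = [p*·9.7087 + (1−p*)·7.2816]/1.03 = 8.8368. B = V − Δ·S = 0.1683.
(1,0): S=42.6400. Δ = (V_up−V_dn)/(S_up−S_dn) = (5.3021−0.0000)/(46.9040−34.9648) = 0.4441. V = [p*·5.3021 + (1−p*)·0.0000]/1.03 = 3.8608. B = V − Δ·S = -15.0753.
(1,1): S=57.2000. Δ = (V_up−V_dn)/(S_up−S_dn) = (8.8368−5.3021)/(62.9200−46.9040) = 0.2207. V = [p*·8.8368 + (1−p*)·5.3021]/1.03 = 7.7215. B = V − Δ·S = -4.9025.
(0,0): S=52.0000. Δ = (V_up−V_dn)/(S_up−S_dn) = (7.7215−3.8608)/(57.2000−42.6400) = 0.2652. V = [p*·7.7215 + (1−p*)·3.8608]/1.03 = 6.5595. B = V − Δ·S = -7.2289.
The time-0 hedge costs 6.5595, which is the no-arbitrage price.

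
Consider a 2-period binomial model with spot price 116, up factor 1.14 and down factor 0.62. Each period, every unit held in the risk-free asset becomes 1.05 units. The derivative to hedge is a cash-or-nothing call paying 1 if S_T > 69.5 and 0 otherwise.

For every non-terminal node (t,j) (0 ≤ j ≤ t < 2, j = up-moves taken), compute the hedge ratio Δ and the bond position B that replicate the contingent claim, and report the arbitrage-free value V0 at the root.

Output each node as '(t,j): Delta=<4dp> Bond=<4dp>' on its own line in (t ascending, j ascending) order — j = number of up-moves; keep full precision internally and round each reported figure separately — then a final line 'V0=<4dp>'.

(0,0): Delta=0.0027 Bond=0.5629
(1,0): Delta=0.0267 Bond=-1.1355
(1,1): Delta=0.0000 Bond=0.9524
V0=0.8799

Under the risk-neutral measure, an up-move has probability p* = (R−d)/(u−d) = 0.8269 and values discount at R = 1.05.
At expiry t=2: V(2,0)=0.0000, V(2,1)=1.0000, V(2,2)=1.0000
Node (1,0) S=71.9200: V=(p*·1.0000+(1−p*)·0.0000)/1.05=0.7875; Δ=(1.0000−0.0000)/(81.9888−44.5904)=0.0267; B=V−Δ·S=-1.1355
Node (1,1) S=132.2400: V=(p*·1.0000+(1−p*)·1.0000)/1.05=0.9524; Δ=(1.0000−1.0000)/(150.7536−81.9888)=0.0000; B=V−Δ·S=0.9524
Node (0,0) S=116.0000: V=(p*·0.9524+(1−p*)·0.7875)/1.05=0.8799; Δ=(0.9524−0.7875)/(132.2400−71.9200)=0.0027; B=V−Δ·S=0.5629
The time-0 hedge costs 0.8799, which is the no-arbitrage price.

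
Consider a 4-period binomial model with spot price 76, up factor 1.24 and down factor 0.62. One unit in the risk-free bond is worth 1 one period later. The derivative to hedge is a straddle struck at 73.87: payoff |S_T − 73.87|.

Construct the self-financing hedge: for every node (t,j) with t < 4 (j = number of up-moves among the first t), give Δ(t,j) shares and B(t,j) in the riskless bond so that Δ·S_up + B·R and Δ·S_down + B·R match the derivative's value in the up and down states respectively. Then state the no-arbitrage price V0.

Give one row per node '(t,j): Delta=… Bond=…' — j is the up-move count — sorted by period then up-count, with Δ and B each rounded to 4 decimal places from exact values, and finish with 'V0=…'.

Risk-neutral probability p* = (R−d)/(u−d) = (1−0.62)/(1.24−0.62) = 0.6129.
At expiry t=4: V(4,0)=62.6400, V(4,1)=51.4100, V(4,2)=28.9499, V(4,3)=15.9701, V(4,4)=105.8102
  t=3,j=0: stock 18.1129 → up 22.4600 (V=51.4100), down 11.2300 (V=62.6400). Price 55.7571; hedge Δ=-1.0000, bond B=73.8700.
  t=3,j=1: stock 36.2259 → up 44.9201 (V=28.9499), down 22.4600 (V=51.4100). Price 37.6441; hedge Δ=-1.0000, bond B=73.8700.
  t=3,j=2: stock 72.4517 → up 89.8401 (V=15.9701), down 44.9201 (V=28.9499). Price 20.9946; hedge Δ=-0.2890, bond B=41.9298.
  t=3,j=3: stock 144.9034 → up 179.6802 (V=105.8102), down 89.8401 (V=15.9701). Price 71.0334; hedge Δ=1.0000, bond B=-73.8700.
  t=2,j=0: stock 29.2144 → up 36.2259 (V=37.6441), down 18.1129 (V=55.7571). Price 44.6556; hedge Δ=-1.0000, bond B=73.8700.
  t=2,j=1: stock 58.4288 → up 72.4517 (V=20.9946), down 36.2259 (V=37.6441). Price 27.4396; hedge Δ=-0.4596, bond B=54.2937.
  t=2,j=2: stock 116.8576 → up 144.9034 (V=71.0334), down 72.4517 (V=20.9946). Price 51.6635; hedge Δ=0.6907, bond B=-29.0443.
  t=1,j=0: stock 47.1200 → up 58.4288 (V=27.4396), down 29.2144 (V=44.6556). Price 34.1038; hedge Δ=-0.5893, bond B=61.8716.
  t=1,j=1: stock 94.2400 → up 116.8576 (V=51.6635), down 58.4288 (V=27.4396). Price 42.2865; hedge Δ=0.4146, bond B=3.2156.
  t=0,j=0: stock 76.0000 → up 94.2400 (V=42.2865), down 47.1200 (V=34.1038). Price 39.1190; hedge Δ=0.1737, bond B=25.9212.
Root portfolio cost Δ·76+B reproduces V0=39.1190.

(0,0): Delta=0.1737 Bond=25.9212
(1,0): Delta=-0.5893 Bond=61.8716
(1,1): Delta=0.4146 Bond=3.2156
(2,0): Delta=-1.0000 Bond=73.8700
(2,1): Delta=-0.4596 Bond=54.2937
(2,2): Delta=0.6907 Bond=-29.0443
(3,0): Delta=-1.0000 Bond=73.8700
(3,1): Delta=-1.0000 Bond=73.8700
(3,2): Delta=-0.2890 Bond=41.9298
(3,3): Delta=1.0000 Bond=-73.8700
V0=39.1190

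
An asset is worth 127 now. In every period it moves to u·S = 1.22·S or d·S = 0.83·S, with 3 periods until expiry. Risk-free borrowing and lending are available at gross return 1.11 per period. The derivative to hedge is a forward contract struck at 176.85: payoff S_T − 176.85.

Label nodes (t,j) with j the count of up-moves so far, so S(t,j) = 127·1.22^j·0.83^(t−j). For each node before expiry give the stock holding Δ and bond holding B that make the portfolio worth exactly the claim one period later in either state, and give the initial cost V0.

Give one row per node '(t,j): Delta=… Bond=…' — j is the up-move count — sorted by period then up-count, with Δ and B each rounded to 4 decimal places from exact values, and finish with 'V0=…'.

(0,0): Delta=1.0000 Bond=-129.3112
(1,0): Delta=1.0000 Bond=-143.5354
(1,1): Delta=1.0000 Bond=-143.5354
(2,0): Delta=1.0000 Bond=-159.3243
(2,1): Delta=1.0000 Bond=-159.3243
(2,2): Delta=1.0000 Bond=-159.3243
V0=-2.3112

No-arbitrage ⇒ martingale measure with p* = (R−d)/(u−d) = 0.7179.
Terminal payoffs: V(3,0)=-104.2331, V(3,1)=-70.1118, V(3,2)=-19.9578, V(3,3)=53.7627
(2,0): S=87.4903. Δ = (V_up−V_dn)/(S_up−S_dn) = (-70.1118−-104.2331)/(106.7382−72.6169) = 1.0000. V = [p*·-70.1118 + (1−p*)·-104.2331]/1.11 = -71.8340. B = V − Δ·S = -159.3243.
(2,1): S=128.6002. Δ = (V_up−V_dn)/(S_up−S_dn) = (-19.9578−-70.1118)/(156.8922−106.7382) = 1.0000. V = [p*·-19.9578 + (1−p*)·-70.1118]/1.11 = -30.7241. B = V − Δ·S = -159.3243.
(2,2): S=189.0268. Δ = (V_up−V_dn)/(S_up−S_dn) = (53.7627−-19.9578)/(230.6127−156.8922) = 1.0000. V = [p*·53.7627 + (1−p*)·-19.9578]/1.11 = 29.7025. B = V − Δ·S = -159.3243.
(1,0): S=105.4100. Δ = (V_up−V_dn)/(S_up−S_dn) = (-30.7241−-71.8340)/(128.6002−87.4903) = 1.0000. V = [p*·-30.7241 + (1−p*)·-71.8340]/1.11 = -38.1254. B = V − Δ·S = -143.5354.
(1,1): S=154.9400. Δ = (V_up−V_dn)/(S_up−S_dn) = (29.7025−-30.7241)/(189.0268−128.6002) = 1.0000. V = [p*·29.7025 + (1−p*)·-30.7241]/1.11 = 11.4046. B = V − Δ·S = -143.5354.
(0,0): S=127.0000. Δ = (V_up−V_dn)/(S_up−S_dn) = (11.4046−-38.1254)/(154.9400−105.4100) = 1.0000. V = [p*·11.4046 + (1−p*)·-38.1254]/1.11 = -2.3112. B = V − Δ·S = -129.3112.
Check: Δ(0,0)·S0 + B(0,0) = -2.3112 = V0.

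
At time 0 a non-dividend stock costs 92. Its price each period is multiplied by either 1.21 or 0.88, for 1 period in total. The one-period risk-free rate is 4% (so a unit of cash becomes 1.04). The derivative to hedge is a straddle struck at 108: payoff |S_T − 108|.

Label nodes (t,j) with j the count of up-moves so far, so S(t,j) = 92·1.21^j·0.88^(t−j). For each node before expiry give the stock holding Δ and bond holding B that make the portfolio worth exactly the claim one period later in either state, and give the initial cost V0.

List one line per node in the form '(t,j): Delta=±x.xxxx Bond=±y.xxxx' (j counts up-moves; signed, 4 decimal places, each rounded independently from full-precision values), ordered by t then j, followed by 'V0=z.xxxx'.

(0,0): Delta=-0.7813 Bond=86.8205
V0=14.9417

Since d<R<u, set p* = (R−d)/(u−d) = 0.4848; price each node as the discounted p*-expectation of its children.
At expiry t=1: V(1,0)=27.0400, V(1,1)=3.3200
Node (0,0) S=92.0000: V=(p*·3.3200+(1−p*)·27.0400)/1.04=14.9417; Δ=(3.3200−27.0400)/(111.3200−80.9600)=-0.7813; B=V−Δ·S=86.8205
Check: Δ(0,0)·S0 + B(0,0) = 14.9417 = V0.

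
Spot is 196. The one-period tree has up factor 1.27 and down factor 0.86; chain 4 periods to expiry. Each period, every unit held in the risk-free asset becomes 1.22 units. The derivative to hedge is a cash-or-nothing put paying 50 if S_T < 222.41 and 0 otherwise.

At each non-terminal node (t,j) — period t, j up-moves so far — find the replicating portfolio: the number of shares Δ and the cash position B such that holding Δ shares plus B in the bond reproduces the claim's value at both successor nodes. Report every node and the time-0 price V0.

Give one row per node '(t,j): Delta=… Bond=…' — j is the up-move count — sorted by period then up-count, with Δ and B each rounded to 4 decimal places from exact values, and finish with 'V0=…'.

Risk-neutral probability p* = (R−d)/(u−d) = (1.22−0.86)/(1.27−0.86) = 0.8780.
At expiry t=4: V(4,0)=50.0000, V(4,1)=50.0000, V(4,2)=0.0000, V(4,3)=0.0000, V(4,4)=0.0000
  t=3,j=0: stock 124.6670 → up 158.3271 (V=50.0000), down 107.2136 (V=50.0000). Price 40.9836; hedge Δ=0.0000, bond B=40.9836.
  t=3,j=1: stock 184.1012 → up 233.8086 (V=0.0000), down 158.3271 (V=50.0000). Price 4.9980; hedge Δ=-0.6624, bond B=126.9492.
  t=3,j=2: stock 271.8704 → up 345.2754 (V=0.0000), down 233.8086 (V=0.0000). Price 0.0000; hedge Δ=0.0000, bond B=0.0000.
  t=3,j=3: stock 401.4831 → up 509.8835 (V=0.0000), down 345.2754 (V=0.0000). Price 0.0000; hedge Δ=0.0000, bond B=0.0000.
  t=2,j=0: stock 144.9616 → up 184.1012 (V=4.9980), down 124.6670 (V=40.9836). Price 7.6938; hedge Δ=-0.6055, bond B=95.4636.
  t=2,j=1: stock 214.0712 → up 271.8704 (V=0.0000), down 184.1012 (V=4.9980). Price 0.4996; hedge Δ=-0.0569, bond B=12.6898.
  t=2,j=2: stock 316.1284 → up 401.4831 (V=0.0000), down 271.8704 (V=0.0000). Price 0.0000; hedge Δ=0.0000, bond B=0.0000.
  t=1,j=0: stock 168.5600 → up 214.0712 (V=0.4996), down 144.9616 (V=7.6938). Price 1.1286; hedge Δ=-0.1041, bond B=18.6756.
  t=1,j=1: stock 248.9200 → up 316.1284 (V=0.0000), down 214.0712 (V=0.4996). Price 0.0499; hedge Δ=-0.0049, bond B=1.2685.
  t=0,j=0: stock 196.0000 → up 248.9200 (V=0.0499), down 168.5600 (V=1.1286). Price 0.1488; hedge Δ=-0.0134, bond B=2.7797.
Root portfolio cost Δ·196+B reproduces V0=0.1488.

(0,0): Delta=-0.0134 Bond=2.7797
(1,0): Delta=-0.1041 Bond=18.6756
(1,1): Delta=-0.0049 Bond=1.2685
(2,0): Delta=-0.6055 Bond=95.4636
(2,1): Delta=-0.0569 Bond=12.6898
(2,2): Delta=0.0000 Bond=0.0000
(3,0): Delta=0.0000 Bond=40.9836
(3,1): Delta=-0.6624 Bond=126.9492
(3,2): Delta=0.0000 Bond=0.0000
(3,3): Delta=0.0000 Bond=0.0000
V0=0.1488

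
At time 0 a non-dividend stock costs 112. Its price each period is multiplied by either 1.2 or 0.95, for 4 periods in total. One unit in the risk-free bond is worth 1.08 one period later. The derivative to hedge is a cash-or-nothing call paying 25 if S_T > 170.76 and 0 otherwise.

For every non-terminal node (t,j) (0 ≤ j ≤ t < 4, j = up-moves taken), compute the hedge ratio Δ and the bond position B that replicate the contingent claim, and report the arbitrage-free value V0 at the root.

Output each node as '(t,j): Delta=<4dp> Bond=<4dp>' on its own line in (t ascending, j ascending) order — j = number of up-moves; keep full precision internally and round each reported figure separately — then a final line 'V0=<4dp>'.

(0,0): Delta=0.2760 Bond=-24.6055
(1,0): Delta=0.2179 Bond=-20.3920
(1,1): Delta=0.3184 Bond=-32.2804
(2,0): Delta=0.0000 Bond=0.0000
(2,1): Delta=0.3771 Bond=-42.3525
(2,2): Delta=0.2756 Bond=-27.9492
(3,0): Delta=0.0000 Bond=0.0000
(3,1): Delta=0.0000 Bond=0.0000
(3,2): Delta=0.6527 Bond=-87.9630
(3,3): Delta=0.0000 Bond=23.1481
V0=6.3044

Risk-neutral probability p* = (R−d)/(u−d) = (1.08−0.95)/(1.2−0.95) = 0.5200.
At expiry t=4: V(4,0)=0.0000, V(4,1)=0.0000, V(4,2)=0.0000, V(4,3)=25.0000, V(4,4)=25.0000
  t=3,j=0: stock 96.0260 → up 115.2312 (V=0.0000), down 91.2247 (V=0.0000). Price 0.0000; hedge Δ=0.0000, bond B=0.0000.
  t=3,j=1: stock 121.2960 → up 145.5552 (V=0.0000), down 115.2312 (V=0.0000). Price 0.0000; hedge Δ=0.0000, bond B=0.0000.
  t=3,j=2: stock 153.2160 → up 183.8592 (V=25.0000), down 145.5552 (V=0.0000). Price 12.0370; hedge Δ=0.6527, bond B=-87.9630.
  t=3,j=3: stock 193.5360 → up 232.2432 (V=25.0000), down 183.8592 (V=25.0000). Price 23.1481; hedge Δ=0.0000, bond B=23.1481.
  t=2,j=0: stock 101.0800 → up 121.2960 (V=0.0000), down 96.0260 (V=0.0000). Price 0.0000; hedge Δ=0.0000, bond B=0.0000.
  t=2,j=1: stock 127.6800 → up 153.2160 (V=12.0370), down 121.2960 (V=0.0000). Price 5.7956; hedge Δ=0.3771, bond B=-42.3525.
  t=2,j=2: stock 161.2800 → up 193.5360 (V=23.1481), down 153.2160 (V=12.0370). Price 16.4952; hedge Δ=0.2756, bond B=-27.9492.
  t=1,j=0: stock 106.4000 → up 127.6800 (V=5.7956), down 101.0800 (V=0.0000). Price 2.7905; hedge Δ=0.2179, bond B=-20.3920.
  t=1,j=1: stock 134.4000 → up 161.2800 (V=16.4952), down 127.6800 (V=5.7956). Price 10.5180; hedge Δ=0.3184, bond B=-32.2804.
  t=0,j=0: stock 112.0000 → up 134.4000 (V=10.5180), down 106.4000 (V=2.7905). Price 6.3044; hedge Δ=0.2760, bond B=-24.6055.
Root portfolio cost Δ·112+B reproduces V0=6.3044.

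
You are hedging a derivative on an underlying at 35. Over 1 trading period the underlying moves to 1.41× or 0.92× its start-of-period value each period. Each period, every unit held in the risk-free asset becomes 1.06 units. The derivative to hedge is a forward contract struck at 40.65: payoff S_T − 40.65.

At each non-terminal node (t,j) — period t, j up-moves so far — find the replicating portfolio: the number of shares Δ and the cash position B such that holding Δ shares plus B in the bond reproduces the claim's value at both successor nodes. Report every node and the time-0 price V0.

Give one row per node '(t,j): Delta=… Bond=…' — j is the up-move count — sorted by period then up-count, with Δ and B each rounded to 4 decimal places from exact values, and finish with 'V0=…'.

Since d<R<u, set p* = (R−d)/(u−d) = 0.2857; price each node as the discounted p*-expectation of its children.
Terminal payoffs: V(1,0)=-8.4500, V(1,1)=8.7000
  t=0,j=0: stock 35.0000 → up 49.3500 (V=8.7000), down 32.2000 (V=-8.4500). Price -3.3491; hedge Δ=1.0000, bond B=-38.3491.
Self-financing check: at every node Δ·S+B equals the discounted successor values.

(0,0): Delta=1.0000 Bond=-38.3491
V0=-3.3491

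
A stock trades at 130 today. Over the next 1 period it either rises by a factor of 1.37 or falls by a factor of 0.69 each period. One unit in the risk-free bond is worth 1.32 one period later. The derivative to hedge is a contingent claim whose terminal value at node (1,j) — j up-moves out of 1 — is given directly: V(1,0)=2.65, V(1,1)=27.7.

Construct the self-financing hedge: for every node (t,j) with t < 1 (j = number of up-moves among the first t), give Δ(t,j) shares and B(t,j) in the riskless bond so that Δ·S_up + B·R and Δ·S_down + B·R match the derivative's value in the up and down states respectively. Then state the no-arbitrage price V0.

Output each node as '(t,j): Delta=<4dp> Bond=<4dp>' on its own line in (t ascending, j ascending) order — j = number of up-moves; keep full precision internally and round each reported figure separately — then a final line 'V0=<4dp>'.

(0,0): Delta=0.2834 Bond=-17.2488
V0=19.5895

Under the risk-neutral measure, an up-move has probability p* = (R−d)/(u−d) = 0.9265 and values discount at R = 1.32.
Terminal payoffs: V(1,0)=2.6500, V(1,1)=27.7000
  t=0,j=0: stock 130.0000 → up 178.1000 (V=27.7000), down 89.7000 (V=2.6500). Price 19.5895; hedge Δ=0.2834, bond B=-17.2488.
The time-0 hedge costs 19.5895, which is the no-arbitrage price.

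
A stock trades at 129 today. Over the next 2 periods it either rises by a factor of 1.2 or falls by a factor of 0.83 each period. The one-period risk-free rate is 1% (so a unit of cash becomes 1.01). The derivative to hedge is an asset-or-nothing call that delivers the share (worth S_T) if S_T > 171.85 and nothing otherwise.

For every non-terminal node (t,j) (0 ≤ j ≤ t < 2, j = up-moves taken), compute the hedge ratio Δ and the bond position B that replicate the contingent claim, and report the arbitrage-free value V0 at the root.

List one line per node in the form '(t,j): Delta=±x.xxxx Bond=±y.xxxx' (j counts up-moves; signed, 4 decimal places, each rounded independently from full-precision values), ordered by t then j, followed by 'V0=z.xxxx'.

Risk-neutral probability p* = (R−d)/(u−d) = (1.01−0.83)/(1.2−0.83) = 0.4865.
Payoff layer (t=2): V(2,0)=0.0000, V(2,1)=0.0000, V(2,2)=185.7600
Node (1,0) S=107.0700: V=(p*·0.0000+(1−p*)·0.0000)/1.01=0.0000; Δ=(0.0000−0.0000)/(128.4840−88.8681)=0.0000; B=V−Δ·S=0.0000
Node (1,1) S=154.8000: V=(p*·185.7600+(1−p*)·0.0000)/1.01=89.4750; Δ=(185.7600−0.0000)/(185.7600−128.4840)=3.2432; B=V−Δ·S=-412.5791
Node (0,0) S=129.0000: V=(p*·89.4750+(1−p*)·0.0000)/1.01=43.0974; Δ=(89.4750−0.0000)/(154.8000−107.0700)=1.8746; B=V−Δ·S=-198.7269
Root portfolio cost Δ·129+B reproduces V0=43.0974.

(0,0): Delta=1.8746 Bond=-198.7269
(1,0): Delta=0.0000 Bond=0.0000
(1,1): Delta=3.2432 Bond=-412.5791
V0=43.0974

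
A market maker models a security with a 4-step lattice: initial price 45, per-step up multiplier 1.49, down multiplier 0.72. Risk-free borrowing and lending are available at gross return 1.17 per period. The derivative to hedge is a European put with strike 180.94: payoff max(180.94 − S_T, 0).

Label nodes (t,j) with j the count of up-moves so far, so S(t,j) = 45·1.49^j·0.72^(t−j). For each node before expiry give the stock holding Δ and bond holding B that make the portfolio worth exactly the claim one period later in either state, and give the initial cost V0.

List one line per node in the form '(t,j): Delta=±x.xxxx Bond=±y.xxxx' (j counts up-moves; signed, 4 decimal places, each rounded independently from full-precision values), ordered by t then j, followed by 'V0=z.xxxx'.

(0,0): Delta=-0.8530 Bond=92.4891
(1,0): Delta=-1.0000 Bond=112.9736
(1,1): Delta=-0.8025 Bond=104.8265
(2,0): Delta=-1.0000 Bond=132.1791
(2,1): Delta=-1.0000 Bond=132.1791
(2,2): Delta=-0.7347 Bond=115.8686
(3,0): Delta=-1.0000 Bond=154.6496
(3,1): Delta=-1.0000 Bond=154.6496
(3,2): Delta=-1.0000 Bond=154.6496
(3,3): Delta=-0.6435 Bond=121.9958
V0=54.1021

Since d<R<u, set p* = (R−d)/(u−d) = 0.5844; price each node as the discounted p*-expectation of its children.
Payoff layer (t=4): V(4,0)=168.8468, V(4,1)=155.9137, V(4,2)=129.1495, V(4,3)=73.7625, V(4,4)=0.0000
  t=3,j=0: stock 16.7962 → up 25.0263 (V=155.9137), down 12.0932 (V=168.8468). Price 137.8534; hedge Δ=-1.0000, bond B=154.6496.
  t=3,j=1: stock 34.7587 → up 51.7905 (V=129.1495), down 25.0263 (V=155.9137). Price 119.8909; hedge Δ=-1.0000, bond B=154.6496.
  t=3,j=2: stock 71.9312 → up 107.1775 (V=73.7625), down 51.7905 (V=129.1495). Price 82.7183; hedge Δ=-1.0000, bond B=154.6496.
  t=3,j=3: stock 148.8577 → up 221.7980 (V=0.0000), down 107.1775 (V=73.7625). Price 26.2004; hedge Δ=-0.6435, bond B=121.9958.
  t=2,j=0: stock 23.3280 → up 34.7587 (V=119.8909), down 16.7962 (V=137.8534). Price 108.8511; hedge Δ=-1.0000, bond B=132.1791.
  t=2,j=1: stock 48.2760 → up 71.9312 (V=82.7183), down 34.7587 (V=119.8909). Price 83.9031; hedge Δ=-1.0000, bond B=132.1791.
  t=2,j=2: stock 99.9045 → up 148.8577 (V=26.2004), down 71.9312 (V=82.7183). Price 42.4687; hedge Δ=-0.7347, bond B=115.8686.
  t=1,j=0: stock 32.4000 → up 48.2760 (V=83.9031), down 23.3280 (V=108.8511). Price 80.5736; hedge Δ=-1.0000, bond B=112.9736.
  t=1,j=1: stock 67.0500 → up 99.9045 (V=42.4687), down 48.2760 (V=83.9031). Price 51.0156; hedge Δ=-0.8025, bond B=104.8265.
  t=0,j=0: stock 45.0000 → up 67.0500 (V=51.0156), down 32.4000 (V=80.5736). Price 54.1021; hedge Δ=-0.8530, bond B=92.4891.
Root portfolio cost Δ·45+B reproduces V0=54.1021.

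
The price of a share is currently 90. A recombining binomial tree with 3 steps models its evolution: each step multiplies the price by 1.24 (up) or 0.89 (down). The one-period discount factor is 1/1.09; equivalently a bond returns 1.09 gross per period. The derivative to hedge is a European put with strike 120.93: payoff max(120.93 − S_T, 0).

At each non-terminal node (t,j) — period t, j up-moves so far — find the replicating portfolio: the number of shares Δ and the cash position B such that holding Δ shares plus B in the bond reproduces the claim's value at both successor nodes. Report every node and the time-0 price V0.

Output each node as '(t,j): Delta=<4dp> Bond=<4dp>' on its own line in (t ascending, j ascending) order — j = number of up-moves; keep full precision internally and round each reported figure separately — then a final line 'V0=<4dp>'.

(0,0): Delta=-0.5482 Bond=60.7423
(1,0): Delta=-0.9583 Bond=99.0549
(1,1): Delta=-0.3275 Bond=41.5748
(2,0): Delta=-1.0000 Bond=110.9450
(2,1): Delta=-0.9358 Bond=105.7385
(2,2): Delta=0.0000 Bond=0.0000
V0=11.4037

The replicating-portfolio and risk-neutral prices coincide; use p* = (1.09−0.89)/(1.24−0.89) = 0.5714 for the latter.
Payoff layer (t=3): V(3,0)=57.4828, V(3,1)=32.5316, V(3,2)=0.0000, V(3,3)=0.0000
(2,0): S=71.2890. Δ = (V_up−V_dn)/(S_up−S_dn) = (32.5316−57.4828)/(88.3984−63.4472) = -1.0000. V = [p*·32.5316 + (1−p*)·57.4828]/1.09 = 39.6560. B = V − Δ·S = 110.9450.
(2,1): S=99.3240. Δ = (V_up−V_dn)/(S_up−S_dn) = (0.0000−32.5316)/(123.1618−88.3984) = -0.9358. V = [p*·0.0000 + (1−p*)·32.5316]/1.09 = 12.7909. B = V − Δ·S = 105.7385.
(2,2): S=138.3840. Δ = (V_up−V_dn)/(S_up−S_dn) = (0.0000−0.0000)/(171.5962−123.1618) = 0.0000. V = [p*·0.0000 + (1−p*)·0.0000]/1.09 = 0.0000. B = V − Δ·S = 0.0000.
(1,0): S=80.1000. Δ = (V_up−V_dn)/(S_up−S_dn) = (12.7909−39.6560)/(99.3240−71.2890) = -0.9583. V = [p*·12.7909 + (1−p*)·39.6560]/1.09 = 22.2977. B = V − Δ·S = 99.0549.
(1,1): S=111.6000. Δ = (V_up−V_dn)/(S_up−S_dn) = (0.0000−12.7909)/(138.3840−99.3240) = -0.3275. V = [p*·0.0000 + (1−p*)·12.7909]/1.09 = 5.0292. B = V − Δ·S = 41.5748.
(0,0): S=90.0000. Δ = (V_up−V_dn)/(S_up−S_dn) = (5.0292−22.2977)/(111.6000−80.1000) = -0.5482. V = [p*·5.0292 + (1−p*)·22.2977]/1.09 = 11.4037. B = V − Δ·S = 60.7423.
Self-financing check: at every node Δ·S+B equals the discounted successor values.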